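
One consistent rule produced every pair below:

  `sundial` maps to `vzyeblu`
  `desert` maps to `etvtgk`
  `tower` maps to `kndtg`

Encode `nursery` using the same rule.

This is an affine cipher: with a=0,…,z=25, each position x becomes (15x+11) mod 26.
For nursery: n(13)→15·13+11≡24=y; u(20)→15·20+11≡25=z; r(17)→15·17+11≡6=g; s(18)→15·18+11≡21=v; e(4)→15·4+11≡19=t; r(17)→15·17+11≡6=g; y(24)→15·24+11≡7=h (all mod 26).

yzgvtgh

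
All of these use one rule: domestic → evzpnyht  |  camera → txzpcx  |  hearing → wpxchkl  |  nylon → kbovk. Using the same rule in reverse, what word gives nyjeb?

d(3)→e(4) and o(14)→v(21) fit y≡11x+23 (mod 26); the inverse of 11 mod 26 is 19. Each letter's alphabet position (a=0..z=25) is mapped through 11·x+23 mod 26 — an affine cipher.
Undoing it on nyjeb: n(13)→19·(13−23)≡18=s; y(24)→19·(24−23)≡19=t; j(9)→19·(9−23)≡20=u; e(4)→19·(4−23)≡3=d; b(1)→19·(1−23)≡24=y (all mod 26).

study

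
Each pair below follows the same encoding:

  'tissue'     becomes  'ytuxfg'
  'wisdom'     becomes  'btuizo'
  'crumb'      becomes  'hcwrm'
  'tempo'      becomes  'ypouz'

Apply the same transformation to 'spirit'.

Shifts by position in tissue: pos 0: t→y (+5), pos 1: i→t (+11), pos 2: s→u (+2), pos 3: s→x (+5), pos 4: u→f (+11), pos 5: e→g (+2) — repeating every 3. It's a Vigenère-style cipher with numeric key [5,11,2]: position i shifts by key[i mod 3].
For spirit: s+5=x, p+11=a, i+2=k, r+5=w, i+11=t, t+2=v.

xakwtv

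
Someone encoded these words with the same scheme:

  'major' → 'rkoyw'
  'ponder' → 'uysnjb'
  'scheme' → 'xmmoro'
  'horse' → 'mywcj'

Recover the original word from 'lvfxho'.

Shifts by position in major: pos 0: m→r (+5), pos 1: a→k (+10), pos 2: j→o (+5), pos 3: o→y (+10) — repeating every 2. It's a Vigenère-style cipher with numeric key [5,10]: position i shifts by key[i mod 2].
Undoing it on lvfxho: l−5=g, v−10=l, f−5=a, x−10=n, h−5=c, o−10=e.

glance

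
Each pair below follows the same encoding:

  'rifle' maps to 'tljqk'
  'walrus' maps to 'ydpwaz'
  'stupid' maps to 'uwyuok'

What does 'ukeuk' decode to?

The shift increases by 1 at each position, starting from +2: 2, 3, 4, ….
Undoing it on ukeuk: u−2=s, k−3=h, e−4=a, u−5=p, k−6=e.

shape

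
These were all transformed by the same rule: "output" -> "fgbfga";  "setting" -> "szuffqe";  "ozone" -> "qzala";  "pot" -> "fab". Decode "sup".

dig

Read the word backwards and shift each letter +12.
Decoding sup: shift back: s−12=g, u−12=i, p−12=d → gid; then reverse → dig.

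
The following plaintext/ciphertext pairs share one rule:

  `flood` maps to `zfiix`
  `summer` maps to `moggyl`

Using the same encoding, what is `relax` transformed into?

lyfur

Compare letters: f→z is +20, l→f is +20, o→i is +20 — a constant shift. This is a Caesar cipher with shift 20.
For relax: r+20=l, e+20=y, l+20=f, a+20=u, x+20=r.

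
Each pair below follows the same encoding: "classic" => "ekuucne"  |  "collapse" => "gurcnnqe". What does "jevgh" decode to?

fetch

The word is reversed, then every letter is shifted forward by 2.
Undoing it on jevgh: shift back: j−2=h, e−2=c, v−2=t, g−2=e, h−2=f → hctef; then reverse → fetch.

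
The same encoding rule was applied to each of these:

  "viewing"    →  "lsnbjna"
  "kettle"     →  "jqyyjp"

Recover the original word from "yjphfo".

jacket

The word is reversed, then every letter is shifted forward by 5.
Decoding yjphfo: shift back: y−5=t, j−5=e, p−5=k, h−5=c, f−5=a, o−5=j → tekcaj; then reverse → jacket.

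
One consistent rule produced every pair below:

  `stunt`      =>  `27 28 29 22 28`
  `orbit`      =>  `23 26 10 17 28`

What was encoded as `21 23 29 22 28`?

s is letter #19 and maps to 27: an offset of 8. Letters become their 1-based position plus 8 (so a→9, b→10, …).
Reversing it on 21 23 29 22 28: 21→(21−8)÷1=13=m, 23→(23−8)÷1=15=o, 29→(29−8)÷1=21=u, 22→(22−8)÷1=14=n, 28→(28−8)÷1=20=t.

mount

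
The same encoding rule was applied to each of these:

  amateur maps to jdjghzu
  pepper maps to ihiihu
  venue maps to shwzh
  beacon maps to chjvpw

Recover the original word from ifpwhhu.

pioneer

a(0)→j(9) and m(12)→d(3) fit y≡19x+9 (mod 26); the inverse of 19 mod 26 is 11. This is an affine cipher: with a=0,…,z=25, each position x becomes (19x+9) mod 26.
Reversing it on ifpwhhu: i(8)→11·(8−9)≡15=p; f(5)→11·(5−9)≡8=i; p(15)→11·(15−9)≡14=o; w(22)→11·(22−9)≡13=n; h(7)→11·(7−9)≡4=e; h(7)→11·(7−9)≡4=e; u(20)→11·(20−9)≡17=r (all mod 26).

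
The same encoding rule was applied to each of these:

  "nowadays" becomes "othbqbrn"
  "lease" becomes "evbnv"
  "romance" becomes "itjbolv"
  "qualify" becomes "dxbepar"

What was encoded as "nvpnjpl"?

seismic

Treating letters as 0–25, the rule is x ↦ 5x + 1 (mod 26).
Reversing it on nvpnjpl: n(13)→21·(13−1)≡18=s; v(21)→21·(21−1)≡4=e; p(15)→21·(15−1)≡8=i; n(13)→21·(13−1)≡18=s; j(9)→21·(9−1)≡12=m; p(15)→21·(15−1)≡8=i; l(11)→21·(11−1)≡2=c (all mod 26).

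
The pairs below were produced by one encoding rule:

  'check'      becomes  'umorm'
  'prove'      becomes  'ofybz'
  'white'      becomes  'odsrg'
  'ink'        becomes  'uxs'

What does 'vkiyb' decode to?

royal

Two steps: reverse the string, then apply a Caesar shift of +10.
Decoding vkiyb: shift back: v−10=l, k−10=a, i−10=y, y−10=o, b−10=r → layor; then reverse → royal.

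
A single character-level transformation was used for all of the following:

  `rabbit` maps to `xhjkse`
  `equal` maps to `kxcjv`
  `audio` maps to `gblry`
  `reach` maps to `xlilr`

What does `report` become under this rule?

xlxxbe

In rabbit: r→x is +6, a→h is +7, b→j is +8, b→k is +9 — the shift increases by 1 each position. Each letter shifts forward by (position + 6), i.e. 6, 7, 8, … — the shift grows by one for each successive letter.
On report: r+6=x, e+7=l, p+8=x, o+9=x, r+10=b, t+11=e.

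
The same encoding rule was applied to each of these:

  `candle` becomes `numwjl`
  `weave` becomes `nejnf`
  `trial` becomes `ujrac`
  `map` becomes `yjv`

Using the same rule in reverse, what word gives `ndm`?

due

The output letters match the input read backwards, each shifted +9: candle reversed is eldnac. Two steps: reverse the string, then apply a Caesar shift of +9.
Decoding ndm: shift back: n−9=e, d−9=u, m−9=d → eud; then reverse → due.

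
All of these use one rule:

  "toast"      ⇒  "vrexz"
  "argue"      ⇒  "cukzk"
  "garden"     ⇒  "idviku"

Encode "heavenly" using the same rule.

jheakuth

The shift increases by 1 at each position, starting from +2: 2, 3, 4, ….
Applying it to heavenly: h+2=j, e+3=h, a+4=e, v+5=a, e+6=k, n+7=u, l+8=t, y+9=h.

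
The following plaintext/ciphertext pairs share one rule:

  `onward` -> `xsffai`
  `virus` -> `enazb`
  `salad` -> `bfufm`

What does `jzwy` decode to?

A repeating key of period 2 is used — shifts +9, +5 over and over.
Undoing it on jzwy: j−9=a, z−5=u, w−9=n, y−5=t.

aunt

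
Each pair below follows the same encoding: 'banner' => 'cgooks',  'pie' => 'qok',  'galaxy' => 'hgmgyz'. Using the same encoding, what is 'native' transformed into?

oguowk

The shift depends on letter class: consonant b→c is +1, but vowel a→g is +6. The rule splits by letter class: vowels +6, consonants +1.
Applying it to native: n(cons)+1=o, a(vowel)+6=g, t(cons)+1=u, i(vowel)+6=o, v(cons)+1=w, e(vowel)+6=k.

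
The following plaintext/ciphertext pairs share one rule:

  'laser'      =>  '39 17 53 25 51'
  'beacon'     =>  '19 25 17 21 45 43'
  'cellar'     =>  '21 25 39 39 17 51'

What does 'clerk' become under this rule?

l(#12)→39 and a(#1)→17: differences scale by 2, so n = 2·pos + 15. The formula is n = 2×(alphabet index, a=1) + 15.
On clerk: c=3→21, l=12→39, e=5→25, r=18→51, k=11→37.

21 39 25 51 37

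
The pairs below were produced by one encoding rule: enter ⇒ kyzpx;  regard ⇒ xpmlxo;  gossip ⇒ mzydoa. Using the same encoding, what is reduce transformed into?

Shifts by position in enter: pos 0: e→k (+6), pos 1: n→y (+11), pos 2: t→z (+6), pos 3: e→p (+11) — repeating every 2. It's a Vigenère-style cipher with numeric key [6,11]: position i shifts by key[i mod 2].
On reduce: r+6=x, e+11=p, d+6=j, u+11=f, c+6=i, e+11=p.

xpjfip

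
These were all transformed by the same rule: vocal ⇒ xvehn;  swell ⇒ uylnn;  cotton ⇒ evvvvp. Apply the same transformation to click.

enpem

The shift depends on letter class: consonant v→x is +2, but vowel o→v is +7. The rule splits by letter class: vowels +7, consonants +2.
For click: c(cons)+2=e, l(cons)+2=n, i(vowel)+7=p, c(cons)+2=e, k(cons)+2=m.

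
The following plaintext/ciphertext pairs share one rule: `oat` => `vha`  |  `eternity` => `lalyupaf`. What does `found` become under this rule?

It's a constant shift of +7 (ROT7).
Applying it to found: f+7=m, o+7=v, u+7=b, n+7=u, d+7=k.

mvbuk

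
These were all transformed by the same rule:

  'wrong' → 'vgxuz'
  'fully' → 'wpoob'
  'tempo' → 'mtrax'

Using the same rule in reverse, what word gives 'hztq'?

This is an affine cipher: with a=0,…,z=25, each position x becomes (3x+7) mod 26.
Undoing it on hztq: h(7)→9·(7−7)≡0=a; z(25)→9·(25−7)≡6=g; t(19)→9·(19−7)≡4=e; q(16)→9·(16−7)≡3=d (all mod 26).

aged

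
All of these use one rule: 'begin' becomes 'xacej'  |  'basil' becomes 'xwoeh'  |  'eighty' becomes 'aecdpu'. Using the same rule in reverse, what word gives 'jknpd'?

north

Each letter is shifted forward by 22 in the alphabet (a Caesar shift of +22).
Undoing it on jknpd: j−22=n, k−22=o, n−22=r, p−22=t, d−22=h.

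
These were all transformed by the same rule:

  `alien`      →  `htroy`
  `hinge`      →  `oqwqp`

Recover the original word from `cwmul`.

Each letter shifts forward by (position + 7), i.e. 7, 8, 9, … — the shift grows by one for each successive letter.
Undoing it on cwmul: c−7=v, w−8=o, m−9=d, u−10=k, l−11=a.

vodka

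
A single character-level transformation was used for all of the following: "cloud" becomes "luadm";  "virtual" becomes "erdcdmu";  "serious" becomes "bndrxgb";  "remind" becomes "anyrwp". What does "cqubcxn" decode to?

Shifts by position in cloud: pos 0: c→l (+9), pos 1: l→u (+9), pos 2: o→a (+12), pos 3: u→d (+9), pos 4: d→m (+9) — repeating every 3. A repeating key of period 3 is used — shifts +9, +9, +12 over and over.
Undoing it on cqubcxn: c−9=t, q−9=h, u−12=i, b−9=s, c−9=t, x−12=l, n−9=e.

thistle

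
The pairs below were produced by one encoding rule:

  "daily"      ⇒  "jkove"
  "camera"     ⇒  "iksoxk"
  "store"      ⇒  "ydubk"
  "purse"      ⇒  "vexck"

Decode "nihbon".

Shifts by position in daily: pos 0: d→j (+6), pos 1: a→k (+10), pos 2: i→o (+6), pos 3: l→v (+10) — repeating every 2. The shifts repeat in a cycle of length 2: positions 0,1,… shift by +6, +10, then the pattern repeats.
Undoing it on nihbon: n−6=h, i−10=y, h−6=b, b−10=r, o−6=i, n−10=d.

hybrid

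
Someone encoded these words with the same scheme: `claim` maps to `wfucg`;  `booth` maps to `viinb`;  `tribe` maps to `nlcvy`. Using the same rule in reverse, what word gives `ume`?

It's a constant shift of +20 (ROT20).
Reversing it on ume: u−20=a, m−20=s, e−20=k.

ask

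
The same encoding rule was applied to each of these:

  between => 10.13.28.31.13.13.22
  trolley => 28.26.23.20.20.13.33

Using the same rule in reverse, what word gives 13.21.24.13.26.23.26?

emperor

b is letter #2 and maps to 10: an offset of 8. The number is (letter's place in the alphabet, a=1) + 8.
Reversing it on 13.21.24.13.26.23.26: 13→(13−8)÷1=5=e, 21→(21−8)÷1=13=m, 24→(24−8)÷1=16=p, 13→(13−8)÷1=5=e, 26→(26−8)÷1=18=r, 23→(23−8)÷1=15=o, 26→(26−8)÷1=18=r.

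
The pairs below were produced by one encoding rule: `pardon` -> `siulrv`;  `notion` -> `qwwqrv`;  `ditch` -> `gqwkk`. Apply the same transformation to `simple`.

vqpxom

The shifts repeat in a cycle of length 2: positions 0,1,… shift by +3, +8, then the pattern repeats.
For simple: s+3=v, i+8=q, m+3=p, p+8=x, l+3=o, e+8=m.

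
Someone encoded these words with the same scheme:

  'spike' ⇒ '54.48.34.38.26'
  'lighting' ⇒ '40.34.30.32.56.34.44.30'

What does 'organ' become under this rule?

46.52.30.18.44

The formula is n = 2×(alphabet index, a=1) + 16.
For organ: o=15→46, r=18→52, g=7→30, a=1→18, n=14→44.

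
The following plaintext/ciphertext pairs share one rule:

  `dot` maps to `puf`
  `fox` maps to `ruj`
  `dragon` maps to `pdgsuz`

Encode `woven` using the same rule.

iuhkz

The shift depends on letter class: consonant d→p is +12, but vowel o→u is +6. Two shifts are in play — +6 for a/e/i/o/u, +12 for every other letter.
For woven: w(cons)+12=i, o(vowel)+6=u, v(cons)+12=h, e(vowel)+6=k, n(cons)+12=z.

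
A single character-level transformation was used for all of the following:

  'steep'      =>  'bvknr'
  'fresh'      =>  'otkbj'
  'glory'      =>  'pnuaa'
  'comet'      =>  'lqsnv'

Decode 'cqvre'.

topic

The shifts repeat in a cycle of length 3: positions 0,1,… shift by +9, +2, +6, then the pattern repeats.
Decoding cqvre: c−9=t, q−2=o, v−6=p, r−9=i, e−2=c.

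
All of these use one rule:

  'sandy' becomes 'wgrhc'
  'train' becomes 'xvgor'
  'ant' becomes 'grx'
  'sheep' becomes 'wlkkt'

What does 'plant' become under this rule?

tpgrx

The shift depends on letter class: consonant s→w is +4, but vowel a→g is +6. Vowels shift forward by 6 and consonants shift forward by 4.
Applying it to plant: p(cons)+4=t, l(cons)+4=p, a(vowel)+6=g, n(cons)+4=r, t(cons)+4=x.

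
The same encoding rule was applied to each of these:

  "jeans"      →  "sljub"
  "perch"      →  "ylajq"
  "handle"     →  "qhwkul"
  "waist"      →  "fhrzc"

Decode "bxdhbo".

Shifts by position in jeans: pos 0: j→s (+9), pos 1: e→l (+7), pos 2: a→j (+9), pos 3: n→u (+7) — repeating every 2. A repeating key of period 2 is used — shifts +9, +7 over and over.
Decoding bxdhbo: b−9=s, x−7=q, d−9=u, h−7=a, b−9=s, o−7=h.

squash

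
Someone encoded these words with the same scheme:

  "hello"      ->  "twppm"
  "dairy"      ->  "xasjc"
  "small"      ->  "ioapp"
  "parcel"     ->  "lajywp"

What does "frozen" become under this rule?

Treating letters as 0–25, the rule is x ↦ 25x + 0 (mod 26).
Applying it to frozen: f(5)→25·5+0≡21=v; r(17)→25·17+0≡9=j; o(14)→25·14+0≡12=m; z(25)→25·25+0≡1=b; e(4)→25·4+0≡22=w; n(13)→25·13+0≡13=n (all mod 26).

vjmbwn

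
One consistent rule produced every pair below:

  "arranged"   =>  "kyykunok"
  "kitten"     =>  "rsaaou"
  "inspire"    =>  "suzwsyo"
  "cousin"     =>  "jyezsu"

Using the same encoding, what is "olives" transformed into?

The shift depends on letter class: consonant r→y is +7, but vowel a→k is +10. The rule splits by letter class: vowels +10, consonants +7.
Applying it to olives: o(vowel)+10=y, l(cons)+7=s, i(vowel)+10=s, v(cons)+7=c, e(vowel)+10=o, s(cons)+7=z.

ysscoz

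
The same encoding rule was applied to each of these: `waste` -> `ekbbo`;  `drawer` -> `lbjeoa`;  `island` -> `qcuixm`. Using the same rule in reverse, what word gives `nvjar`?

flash

Shifts by position in waste: pos 0: w→e (+8), pos 1: a→k (+10), pos 2: s→b (+9), pos 3: t→b (+8), pos 4: e→o (+10) — repeating every 3. The shifts repeat in a cycle of length 3: positions 0,1,… shift by +8, +10, +9, then the pattern repeats.
Decoding nvjar: n−8=f, v−10=l, j−9=a, a−8=s, r−10=h.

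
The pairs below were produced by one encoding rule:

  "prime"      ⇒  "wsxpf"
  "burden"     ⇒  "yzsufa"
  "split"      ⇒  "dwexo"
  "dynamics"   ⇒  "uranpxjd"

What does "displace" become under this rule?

uxdwenjf

p(15)→w(22) and r(17)→s(18) fit y≡11x+13 (mod 26); the inverse of 11 mod 26 is 19. This is an affine cipher: with a=0,…,z=25, each position x becomes (11x+13) mod 26.
For displace: d(3)→11·3+13≡20=u; i(8)→11·8+13≡23=x; s(18)→11·18+13≡3=d; p(15)→11·15+13≡22=w; l(11)→11·11+13≡4=e; a(0)→11·0+13≡13=n; c(2)→11·2+13≡9=j; e(4)→11·4+13≡5=f (all mod 26).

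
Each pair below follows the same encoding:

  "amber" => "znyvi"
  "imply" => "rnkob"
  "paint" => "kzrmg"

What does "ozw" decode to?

Each pair mirrors across the alphabet (a↔z, m↔n, b↔y): positions sum to 25. Letters are reflected about the middle of the alphabet (position → 25−position): Atbash.
Reversing it on ozw: o↔l, z↔a, w↔d.

lad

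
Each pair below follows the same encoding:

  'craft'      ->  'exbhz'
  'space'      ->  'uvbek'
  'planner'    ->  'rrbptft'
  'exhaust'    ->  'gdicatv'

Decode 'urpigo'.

slogan

The shifts repeat in a cycle of length 3: positions 0,1,… shift by +2, +6, +1, then the pattern repeats.
Undoing it on urpigo: u−2=s, r−6=l, p−1=o, i−2=g, g−6=a, o−1=n.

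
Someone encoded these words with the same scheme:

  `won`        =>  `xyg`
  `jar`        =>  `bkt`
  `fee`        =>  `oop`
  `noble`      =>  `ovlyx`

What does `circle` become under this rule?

The word is reversed, then every letter is shifted forward by 10.
Applying it to circle: reverse → elcric; then shift: e+10=o, l+10=v, c+10=m, r+10=b, i+10=s, c+10=m.

ovmbsm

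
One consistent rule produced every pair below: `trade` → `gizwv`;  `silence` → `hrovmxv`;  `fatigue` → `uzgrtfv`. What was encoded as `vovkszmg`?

elephant

Each pair mirrors across the alphabet (t↔g, r↔i, a↔z): positions sum to 25. Each letter is replaced by its mirror in the alphabet: a↔z, b↔y, c↔x, and so on (the Atbash cipher).
Undoing it on vovkszmg: v↔e, o↔l, v↔e, k↔p, s↔h, z↔a, m↔n, g↔t.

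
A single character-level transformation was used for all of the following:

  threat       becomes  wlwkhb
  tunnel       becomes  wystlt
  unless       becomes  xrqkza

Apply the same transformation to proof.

The shift increases by 1 at each position, starting from +3: 3, 4, 5, ….
On proof: p+3=s, r+4=v, o+5=t, o+6=u, f+7=m.

svtum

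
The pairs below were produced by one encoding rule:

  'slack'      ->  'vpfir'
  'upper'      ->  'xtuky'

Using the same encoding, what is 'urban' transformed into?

xvggu

In slack: s→v is +3, l→p is +4, a→f is +5, c→i is +6 — the shift increases by 1 each position. Each letter shifts forward by (position + 3), i.e. 3, 4, 5, … — the shift grows by one for each successive letter.
For urban: u+3=x, r+4=v, b+5=g, a+6=g, n+7=u.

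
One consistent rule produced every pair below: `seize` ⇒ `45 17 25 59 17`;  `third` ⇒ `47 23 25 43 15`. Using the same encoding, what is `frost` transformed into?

The formula is n = 2×(alphabet index, a=1) + 7.
For frost: f=6→19, r=18→43, o=15→37, s=19→45, t=20→47.

19 43 37 45 47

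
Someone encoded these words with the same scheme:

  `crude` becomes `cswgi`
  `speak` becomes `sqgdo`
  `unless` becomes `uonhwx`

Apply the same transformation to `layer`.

Each letter shifts forward by its position index (0, 1, 2, …) — the shift grows by one for each successive letter.
Applying it to layer: l+0=l, a+1=b, y+2=a, e+3=h, r+4=v.

lbahv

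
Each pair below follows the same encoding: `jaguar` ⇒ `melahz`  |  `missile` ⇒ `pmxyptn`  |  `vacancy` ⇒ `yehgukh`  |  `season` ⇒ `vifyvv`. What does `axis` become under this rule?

dbny

Letter i (0-indexed) is shifted by i+3, so successive shifts are 3, 4, 5, ….
Applying it to axis: a+3=d, x+4=b, i+5=n, s+6=y.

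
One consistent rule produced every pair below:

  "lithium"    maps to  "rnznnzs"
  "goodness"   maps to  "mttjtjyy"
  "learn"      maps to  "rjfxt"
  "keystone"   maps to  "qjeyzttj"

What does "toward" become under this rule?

The shift depends on letter class: consonant l→r is +6, but vowel i→n is +5. Two shifts are in play — +5 for a/e/i/o/u, +6 for every other letter.
For toward: t(cons)+6=z, o(vowel)+5=t, w(cons)+6=c, a(vowel)+5=f, r(cons)+6=x, d(cons)+6=j.

ztcfxj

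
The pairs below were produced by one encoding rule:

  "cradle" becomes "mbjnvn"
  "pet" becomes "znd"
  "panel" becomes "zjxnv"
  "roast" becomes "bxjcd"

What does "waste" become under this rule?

gjcdn

The shift depends on letter class: consonant c→m is +10, but vowel a→j is +9. Two shifts are in play — +9 for a/e/i/o/u, +10 for every other letter.
On waste: w(cons)+10=g, a(vowel)+9=j, s(cons)+10=c, t(cons)+10=d, e(vowel)+9=n.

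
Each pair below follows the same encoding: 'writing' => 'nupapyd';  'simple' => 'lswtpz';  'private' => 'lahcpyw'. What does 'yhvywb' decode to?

The output letters match the input read backwards, each shifted +7: writing reversed is gnitirw. The word is reversed, then every letter is shifted forward by 7.
Undoing it on yhvywb: shift back: y−7=r, h−7=a, v−7=o, y−7=r, w−7=p, b−7=u → raorpu; then reverse → uproar.

uproar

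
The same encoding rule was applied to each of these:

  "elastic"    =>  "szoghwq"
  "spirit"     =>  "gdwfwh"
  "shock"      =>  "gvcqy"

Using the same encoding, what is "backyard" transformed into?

It's a constant shift of +14 (ROT14).
On backyard: b+14=p, a+14=o, c+14=q, k+14=y, y+14=m, a+14=o, r+14=f, d+14=r.

poqymofr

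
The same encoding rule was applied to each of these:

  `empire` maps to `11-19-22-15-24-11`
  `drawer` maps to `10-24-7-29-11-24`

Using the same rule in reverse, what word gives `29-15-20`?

win

e is letter #5 and maps to 11: an offset of 6. Each letter is replaced by its alphabet position (a=1..z=26) + 6.
Reversing it on 29-15-20: 29→(29−6)÷1=23=w, 15→(15−6)÷1=9=i, 20→(20−6)÷1=14=n.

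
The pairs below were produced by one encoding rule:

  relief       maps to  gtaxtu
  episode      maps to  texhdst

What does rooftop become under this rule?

gdduide

Each letter is shifted forward by 15 in the alphabet (a Caesar shift of +15).
On rooftop: r+15=g, o+15=d, o+15=d, f+15=u, t+15=i, o+15=d, p+15=e.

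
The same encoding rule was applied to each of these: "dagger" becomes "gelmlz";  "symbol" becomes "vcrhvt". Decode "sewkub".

parent

Letter i (0-indexed) is shifted by i+3, so successive shifts are 3, 4, 5, ….
Reversing it on sewkub: s−3=p, e−4=a, w−5=r, k−6=e, u−7=n, b−8=t.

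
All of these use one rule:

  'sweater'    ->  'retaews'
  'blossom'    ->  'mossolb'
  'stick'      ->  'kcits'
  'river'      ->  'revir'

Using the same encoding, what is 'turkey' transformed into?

The output letters match the input read backwards: sweater reversed is retaews. The word is simply reversed.
Applying it to turkey: reverse → yekrut.

yekrut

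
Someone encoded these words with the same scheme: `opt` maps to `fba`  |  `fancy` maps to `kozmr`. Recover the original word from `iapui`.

widow

Read the word backwards and shift each letter +12.
Undoing it on iapui: shift back: i−12=w, a−12=o, p−12=d, u−12=i, i−12=w → wodiw; then reverse → widow.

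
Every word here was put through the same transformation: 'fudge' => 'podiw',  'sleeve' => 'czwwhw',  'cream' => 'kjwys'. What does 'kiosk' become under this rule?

guecg

f(5)→p(15) and u(20)→o(14) fit y≡19x+24 (mod 26); the inverse of 19 mod 26 is 11. This is an affine cipher: with a=0,…,z=25, each position x becomes (19x+24) mod 26.
For kiosk: k(10)→19·10+24≡6=g; i(8)→19·8+24≡20=u; o(14)→19·14+24≡4=e; s(18)→19·18+24≡2=c; k(10)→19·10+24≡6=g (all mod 26).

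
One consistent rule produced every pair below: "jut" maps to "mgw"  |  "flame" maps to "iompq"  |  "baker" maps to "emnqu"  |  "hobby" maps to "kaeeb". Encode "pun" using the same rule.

sgq

The shift depends on letter class: consonant j→m is +3, but vowel u→g is +12. The rule splits by letter class: vowels +12, consonants +3.
Applying it to pun: p(cons)+3=s, u(vowel)+12=g, n(cons)+3=q.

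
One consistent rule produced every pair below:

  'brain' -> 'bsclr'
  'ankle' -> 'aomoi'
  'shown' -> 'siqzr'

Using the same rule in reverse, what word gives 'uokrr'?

union

Each letter shifts forward by its position index (0, 1, 2, …) — the shift grows by one for each successive letter.
Undoing it on uokrr: u−0=u, o−1=n, k−2=i, r−3=o, r−4=n.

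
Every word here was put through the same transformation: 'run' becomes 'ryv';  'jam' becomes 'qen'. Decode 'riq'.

The output letters match the input read backwards, each shifted +4: run reversed is nur. The word is reversed, then every letter is shifted forward by 4.
Decoding riq: shift back: r−4=n, i−4=e, q−4=m → nem; then reverse → men.

men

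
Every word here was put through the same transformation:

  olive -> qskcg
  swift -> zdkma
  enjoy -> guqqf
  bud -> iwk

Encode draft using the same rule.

kycma

Vowels shift forward by 2 and consonants shift forward by 7.
On draft: d(cons)+7=k, r(cons)+7=y, a(vowel)+2=c, f(cons)+7=m, t(cons)+7=a.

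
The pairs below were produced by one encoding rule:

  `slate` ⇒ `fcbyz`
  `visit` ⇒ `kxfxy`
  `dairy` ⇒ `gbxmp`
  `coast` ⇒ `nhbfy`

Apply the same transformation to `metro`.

s(18)→f(5) and l(11)→c(2) fit y≡19x+1 (mod 26); the inverse of 19 mod 26 is 11. Each letter's alphabet position (a=0..z=25) is mapped through 19·x+1 mod 26 — an affine cipher.
On metro: m(12)→19·12+1≡21=v; e(4)→19·4+1≡25=z; t(19)→19·19+1≡24=y; r(17)→19·17+1≡12=m; o(14)→19·14+1≡7=h (all mod 26).

vzymh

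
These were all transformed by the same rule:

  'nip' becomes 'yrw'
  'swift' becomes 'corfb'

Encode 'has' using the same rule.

bjq

The output letters match the input read backwards, each shifted +9: nip reversed is pin. Two steps: reverse the string, then apply a Caesar shift of +9.
Applying it to has: reverse → sah; then shift: s+9=b, a+9=j, h+9=q.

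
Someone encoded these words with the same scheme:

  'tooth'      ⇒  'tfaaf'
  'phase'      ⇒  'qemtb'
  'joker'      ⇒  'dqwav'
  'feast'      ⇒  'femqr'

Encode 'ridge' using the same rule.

The output letters match the input read backwards, each shifted +12: tooth reversed is htoot. The word is reversed, then every letter is shifted forward by 12.
On ridge: reverse → egdir; then shift: e+12=q, g+12=s, d+12=p, i+12=u, r+12=d.

qspud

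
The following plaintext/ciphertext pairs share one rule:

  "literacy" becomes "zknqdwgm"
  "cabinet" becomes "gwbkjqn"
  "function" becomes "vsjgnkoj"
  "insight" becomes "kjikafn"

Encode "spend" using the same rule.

l(11)→z(25) and i(8)→k(10) fit y≡5x+22 (mod 26); the inverse of 5 mod 26 is 21. Treating letters as 0–25, the rule is x ↦ 5x + 22 (mod 26).
On spend: s(18)→5·18+22≡8=i; p(15)→5·15+22≡19=t; e(4)→5·4+22≡16=q; n(13)→5·13+22≡9=j; d(3)→5·3+22≡11=l (all mod 26).

itqjl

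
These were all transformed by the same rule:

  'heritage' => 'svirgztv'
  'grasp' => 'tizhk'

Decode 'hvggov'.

settle

Each letter is replaced by its mirror in the alphabet: a↔z, b↔y, c↔x, and so on (the Atbash cipher).
Decoding hvggov: h↔s, v↔e, g↔t, g↔t, o↔l, v↔e.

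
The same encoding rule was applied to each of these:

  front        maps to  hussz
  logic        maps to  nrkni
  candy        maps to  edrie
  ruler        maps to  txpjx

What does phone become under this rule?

Letter i (0-indexed) is shifted by i+2, so successive shifts are 2, 3, 4, ….
On phone: p+2=r, h+3=k, o+4=s, n+5=s, e+6=k.

rkssk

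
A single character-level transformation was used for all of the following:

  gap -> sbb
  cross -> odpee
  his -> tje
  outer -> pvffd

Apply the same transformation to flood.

rxppp

Two shifts are in play — +1 for a/e/i/o/u, +12 for every other letter.
For flood: f(cons)+12=r, l(cons)+12=x, o(vowel)+1=p, o(vowel)+1=p, d(cons)+12=p.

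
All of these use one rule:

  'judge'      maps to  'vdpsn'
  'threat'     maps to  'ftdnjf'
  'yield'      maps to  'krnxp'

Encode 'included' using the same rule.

Two shifts are in play — +9 for a/e/i/o/u, +12 for every other letter.
On included: i(vowel)+9=r, n(cons)+12=z, c(cons)+12=o, l(cons)+12=x, u(vowel)+9=d, d(cons)+12=p, e(vowel)+9=n, d(cons)+12=p.

rzoxdpnp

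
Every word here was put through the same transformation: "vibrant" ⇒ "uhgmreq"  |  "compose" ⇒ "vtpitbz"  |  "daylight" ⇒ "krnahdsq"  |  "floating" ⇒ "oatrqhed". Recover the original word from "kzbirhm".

v(21)→u(20) and i(8)→h(7) fit y≡15x+17 (mod 26); the inverse of 15 mod 26 is 7. Treating letters as 0–25, the rule is x ↦ 15x + 17 (mod 26).
Reversing it on kzbirhm: k(10)→7·(10−17)≡3=d; z(25)→7·(25−17)≡4=e; b(1)→7·(1−17)≡18=s; i(8)→7·(8−17)≡15=p; r(17)→7·(17−17)≡0=a; h(7)→7·(7−17)≡8=i; m(12)→7·(12−17)≡17=r (all mod 26).

despair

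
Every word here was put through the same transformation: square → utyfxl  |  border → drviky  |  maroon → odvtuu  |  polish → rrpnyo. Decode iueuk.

In square: s→u is +2, q→t is +3, u→y is +4, a→f is +5 — the shift increases by 1 each position. Letter i (0-indexed) is shifted by i+2, so successive shifts are 2, 3, 4, ….
Decoding iueuk: i−2=g, u−3=r, e−4=a, u−5=p, k−6=e.

grape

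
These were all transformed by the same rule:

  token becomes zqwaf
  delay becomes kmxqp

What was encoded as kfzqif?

twenty

Two steps: reverse the string, then apply a Caesar shift of +12.
Undoing it on kfzqif: shift back: k−12=y, f−12=t, z−12=n, q−12=e, i−12=w, f−12=t → ytnewt; then reverse → twenty.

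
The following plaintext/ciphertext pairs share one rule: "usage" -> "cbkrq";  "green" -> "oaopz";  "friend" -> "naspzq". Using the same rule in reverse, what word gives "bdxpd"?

In usage: u→c is +8, s→b is +9, a→k is +10, g→r is +11 — the shift increases by 1 each position. Letter i (0-indexed) is shifted by i+8, so successive shifts are 8, 9, 10, ….
Reversing it on bdxpd: b−8=t, d−9=u, x−10=n, p−11=e, d−12=r.

tuner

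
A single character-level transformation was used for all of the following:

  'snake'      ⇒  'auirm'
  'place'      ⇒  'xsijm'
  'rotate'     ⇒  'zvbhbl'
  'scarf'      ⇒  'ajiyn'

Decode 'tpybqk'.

Shifts by position in snake: pos 0: s→a (+8), pos 1: n→u (+7), pos 2: a→i (+8), pos 3: k→r (+7) — repeating every 2. The shifts repeat in a cycle of length 2: positions 0,1,… shift by +8, +7, then the pattern repeats.
Reversing it on tpybqk: t−8=l, p−7=i, y−8=q, b−7=u, q−8=i, k−7=d.

liquid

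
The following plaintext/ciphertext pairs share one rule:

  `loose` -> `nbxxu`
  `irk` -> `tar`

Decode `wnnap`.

The output letters match the input read backwards, each shifted +9: loose reversed is esool. Two steps: reverse the string, then apply a Caesar shift of +9.
Undoing it on wnnap: shift back: w−9=n, n−9=e, n−9=e, a−9=r, p−9=g → neerg; then reverse → green.

green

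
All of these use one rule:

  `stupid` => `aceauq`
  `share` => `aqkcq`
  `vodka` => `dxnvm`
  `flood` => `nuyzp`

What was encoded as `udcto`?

music

In stupid: s→a is +8, t→c is +9, u→e is +10, p→a is +11 — the shift increases by 1 each position. Each letter shifts forward by (position + 8), i.e. 8, 9, 10, … — the shift grows by one for each successive letter.
Reversing it on udcto: u−8=m, d−9=u, c−10=s, t−11=i, o−12=c.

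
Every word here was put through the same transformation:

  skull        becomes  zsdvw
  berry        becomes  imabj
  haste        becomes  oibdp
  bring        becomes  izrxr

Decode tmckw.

In skull: s→z is +7, k→s is +8, u→d is +9, l→v is +10 — the shift increases by 1 each position. Each letter shifts forward by (position + 7), i.e. 7, 8, 9, … — the shift grows by one for each successive letter.
Undoing it on tmckw: t−7=m, m−8=e, c−9=t, k−10=a, w−11=l.

metal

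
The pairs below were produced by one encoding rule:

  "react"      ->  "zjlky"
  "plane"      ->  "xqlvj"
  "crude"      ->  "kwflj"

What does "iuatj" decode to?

apple

Shifts by position in react: pos 0: r→z (+8), pos 1: e→j (+5), pos 2: a→l (+11), pos 3: c→k (+8), pos 4: t→y (+5) — repeating every 3. A repeating key of period 3 is used — shifts +8, +5, +11 over and over.
Reversing it on iuatj: i−8=a, u−5=p, a−11=p, t−8=l, j−5=e.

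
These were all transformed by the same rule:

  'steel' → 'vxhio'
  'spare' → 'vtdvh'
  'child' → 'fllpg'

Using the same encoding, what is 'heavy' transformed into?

Shifts by position in steel: pos 0: s→v (+3), pos 1: t→x (+4), pos 2: e→h (+3), pos 3: e→i (+4) — repeating every 2. It's a Vigenère-style cipher with numeric key [3,4]: position i shifts by key[i mod 2].
For heavy: h+3=k, e+4=i, a+3=d, v+4=z, y+3=b.

kidzb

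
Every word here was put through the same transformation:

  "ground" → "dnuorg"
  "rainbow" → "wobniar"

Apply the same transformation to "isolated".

The output letters match the input read backwards: ground reversed is dnuorg. It's just the letters in reverse order.
Applying it to isolated: reverse → detalosi.

detalosi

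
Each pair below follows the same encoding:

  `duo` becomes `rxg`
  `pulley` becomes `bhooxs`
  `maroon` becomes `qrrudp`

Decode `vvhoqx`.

The output letters match the input read backwards, each shifted +3: duo reversed is oud. Read the word backwards and shift each letter +3.
Undoing it on vvhoqx: shift back: v−3=s, v−3=s, h−3=e, o−3=l, q−3=n, x−3=u → sselnu; then reverse → unless.

unless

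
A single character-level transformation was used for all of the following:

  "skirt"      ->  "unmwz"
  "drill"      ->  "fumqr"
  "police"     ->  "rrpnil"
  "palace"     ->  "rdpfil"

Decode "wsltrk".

uphold

In skirt: s→u is +2, k→n is +3, i→m is +4, r→w is +5 — the shift increases by 1 each position. Each letter shifts forward by (position + 2), i.e. 2, 3, 4, … — the shift grows by one for each successive letter.
Decoding wsltrk: w−2=u, s−3=p, l−4=h, t−5=o, r−6=l, k−7=d.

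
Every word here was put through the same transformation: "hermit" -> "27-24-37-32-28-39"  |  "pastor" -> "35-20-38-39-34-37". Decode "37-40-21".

rub

h is letter #8 and maps to 27: an offset of 19. The number is (letter's place in the alphabet, a=1) + 19.
Undoing it on 37-40-21: 37→(37−19)÷1=18=r, 40→(40−19)÷1=21=u, 21→(21−19)÷1=2=b.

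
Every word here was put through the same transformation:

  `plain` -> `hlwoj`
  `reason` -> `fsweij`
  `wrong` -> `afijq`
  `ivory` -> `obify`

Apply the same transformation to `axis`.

wzoe

p(15)→h(7) and l(11)→l(11) fit y≡25x+22 (mod 26); the inverse of 25 mod 26 is 25. This is an affine cipher: with a=0,…,z=25, each position x becomes (25x+22) mod 26.
Applying it to axis: a(0)→25·0+22≡22=w; x(23)→25·23+22≡25=z; i(8)→25·8+22≡14=o; s(18)→25·18+22≡4=e (all mod 26).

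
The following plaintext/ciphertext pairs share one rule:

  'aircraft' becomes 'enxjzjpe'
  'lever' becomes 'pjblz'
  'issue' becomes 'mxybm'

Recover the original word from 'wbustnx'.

swollen

Letter i (0-indexed) is shifted by i+4, so successive shifts are 4, 5, 6, ….
Decoding wbustnx: w−4=s, b−5=w, u−6=o, s−7=l, t−8=l, n−9=e, x−10=n.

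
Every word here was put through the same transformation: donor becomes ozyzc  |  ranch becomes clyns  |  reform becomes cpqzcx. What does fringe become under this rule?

qctyrp

Compare letters: d→o is +11, o→z is +11, n→y is +11 — a constant shift. It's a constant shift of +11 (ROT11).
Applying it to fringe: f+11=q, r+11=c, i+11=t, n+11=y, g+11=r, e+11=p.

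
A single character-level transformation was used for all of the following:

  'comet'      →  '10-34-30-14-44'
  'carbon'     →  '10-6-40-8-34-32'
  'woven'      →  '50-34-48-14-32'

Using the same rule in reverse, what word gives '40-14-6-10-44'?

react

With a=1..z=26, the number is 2·pos + 4.
Decoding 40-14-6-10-44: 40→(40−4)÷2=18=r, 14→(14−4)÷2=5=e, 6→(6−4)÷2=1=a, 10→(10−4)÷2=3=c, 44→(44−4)÷2=20=t.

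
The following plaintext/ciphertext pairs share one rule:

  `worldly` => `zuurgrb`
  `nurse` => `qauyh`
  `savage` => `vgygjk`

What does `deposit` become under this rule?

Shifts by position in worldly: pos 0: w→z (+3), pos 1: o→u (+6), pos 2: r→u (+3), pos 3: l→r (+6) — repeating every 2. The shifts repeat in a cycle of length 2: positions 0,1,… shift by +3, +6, then the pattern repeats.
For deposit: d+3=g, e+6=k, p+3=s, o+6=u, s+3=v, i+6=o, t+3=w.

gksuvow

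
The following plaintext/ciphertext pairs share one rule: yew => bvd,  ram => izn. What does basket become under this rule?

yzhpvg

Each pair mirrors across the alphabet (y↔b, e↔v, w↔d): positions sum to 25. Letters are reflected about the middle of the alphabet (position → 25−position): Atbash.
Applying it to basket: b↔y, a↔z, s↔h, k↔p, e↔v, t↔g.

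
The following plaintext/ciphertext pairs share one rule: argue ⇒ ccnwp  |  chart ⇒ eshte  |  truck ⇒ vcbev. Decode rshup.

phase

Shifts by position in argue: pos 0: a→c (+2), pos 1: r→c (+11), pos 2: g→n (+7), pos 3: u→w (+2), pos 4: e→p (+11) — repeating every 3. It's a Vigenère-style cipher with numeric key [2,11,7]: position i shifts by key[i mod 3].
Decoding rshup: r−2=p, s−11=h, h−7=a, u−2=s, p−11=e.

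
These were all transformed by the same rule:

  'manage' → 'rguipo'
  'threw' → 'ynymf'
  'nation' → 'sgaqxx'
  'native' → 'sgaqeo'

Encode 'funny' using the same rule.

In manage: m→r is +5, a→g is +6, n→u is +7, a→i is +8 — the shift increases by 1 each position. Letter i (0-indexed) is shifted by i+5, so successive shifts are 5, 6, 7, ….
Applying it to funny: f+5=k, u+6=a, n+7=u, n+8=v, y+9=h.

kauvh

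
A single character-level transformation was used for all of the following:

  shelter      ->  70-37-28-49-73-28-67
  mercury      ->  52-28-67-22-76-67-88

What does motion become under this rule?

With a=1..z=26, the number is 3·pos + 13.
On motion: m=13→52, o=15→58, t=20→73, i=9→40, o=15→58, n=14→55.

52-58-73-40-58-55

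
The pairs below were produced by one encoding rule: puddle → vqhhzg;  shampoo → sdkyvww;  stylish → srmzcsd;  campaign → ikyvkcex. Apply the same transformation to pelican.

vgzcikx

This is an affine cipher: with a=0,…,z=25, each position x becomes (25x+10) mod 26.
Applying it to pelican: p(15)→25·15+10≡21=v; e(4)→25·4+10≡6=g; l(11)→25·11+10≡25=z; i(8)→25·8+10≡2=c; c(2)→25·2+10≡8=i; a(0)→25·0+10≡10=k; n(13)→25·13+10≡23=x (all mod 26).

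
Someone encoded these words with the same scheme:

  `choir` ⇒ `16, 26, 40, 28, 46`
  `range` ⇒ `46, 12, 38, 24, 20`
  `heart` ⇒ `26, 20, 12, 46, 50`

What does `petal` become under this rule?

42, 20, 50, 12, 34

c(#3)→16 and h(#8)→26: differences scale by 2, so n = 2·pos + 10. Each letter becomes 2×(its alphabet position, a=1..z=26) + 10.
For petal: p=16→42, e=5→20, t=20→50, a=1→12, l=12→34.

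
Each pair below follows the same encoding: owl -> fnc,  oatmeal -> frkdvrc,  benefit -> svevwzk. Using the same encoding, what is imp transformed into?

zdg

Compare letters: o→f is +17, w→n is +17, l→c is +17 — a constant shift. Every letter moves 17 places later in the alphabet, wrapping around z→a.
On imp: i+17=z, m+17=d, p+17=g.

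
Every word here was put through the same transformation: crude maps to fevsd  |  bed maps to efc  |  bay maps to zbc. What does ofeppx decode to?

The output letters match the input read backwards, each shifted +1: crude reversed is edurc. Two steps: reverse the string, then apply a Caesar shift of +1.
Undoing it on ofeppx: shift back: o−1=n, f−1=e, e−1=d, p−1=o, p−1=o, x−1=w → nedoow; then reverse → wooden.

wooden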